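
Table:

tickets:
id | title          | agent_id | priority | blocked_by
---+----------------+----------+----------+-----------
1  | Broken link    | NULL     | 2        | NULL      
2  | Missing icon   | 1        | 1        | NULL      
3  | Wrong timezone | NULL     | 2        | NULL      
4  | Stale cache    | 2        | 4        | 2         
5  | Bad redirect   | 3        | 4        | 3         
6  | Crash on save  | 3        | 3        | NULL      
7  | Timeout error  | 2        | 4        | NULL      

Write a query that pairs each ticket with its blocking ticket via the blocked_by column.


This is a self-join: tickets is joined to a second copy of itself, matching each row's blocked_by to another row's id. Use LEFT JOIN so rows with blocked_by=NULL are kept.
  - ticket 1 (Broken link): blocked_by=NULL -> NULL
  - ticket 2 (Missing icon): blocked_by=NULL -> NULL
  - ticket 3 (Wrong timezone): blocked_by=NULL -> NULL
  - ticket 4 (Stale cache): blocked_by=2 -> Missing icon
  - ticket 5 (Bad redirect): blocked_by=3 -> Wrong timezone
  - ticket 6 (Crash on save): blocked_by=NULL -> NULL
  - ticket 7 (Timeout error): blocked_by=NULL -> NULL

SQL:
SELECT a.title AS item, b.title AS blocked_by
FROM tickets a
LEFT JOIN tickets b ON a.blocked_by = b.id

Result:
item           | blocked_by    
---------------+---------------
Broken link    | NULL          
Missing icon   | NULL          
Wrong timezone | NULL          
Stale cache    | Missing icon  
Bad redirect   | Wrong timezone
Crash on save  | NULL          
Timeout error  | NULL          


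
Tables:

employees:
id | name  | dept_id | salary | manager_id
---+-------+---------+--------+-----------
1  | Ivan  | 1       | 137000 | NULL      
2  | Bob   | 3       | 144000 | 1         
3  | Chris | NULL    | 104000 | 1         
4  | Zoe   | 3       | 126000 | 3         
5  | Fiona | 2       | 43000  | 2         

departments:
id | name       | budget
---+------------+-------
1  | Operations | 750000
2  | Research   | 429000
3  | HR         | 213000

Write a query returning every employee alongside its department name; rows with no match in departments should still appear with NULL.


LEFT JOIN keeps every row from employees (the left table); where dept_id has no match in departments, the department columns become NULL. Walk through each employee:
  - employee 1 (Ivan): dept_id=1 -> matches Operations
  - employee 2 (Bob): dept_id=3 -> matches HR
  - employee 3 (Chris): dept_id=NULL, no match -> kept with NULL
  - employee 4 (Zoe): dept_id=3 -> matches HR
  - employee 5 (Fiona): dept_id=2 -> matches Research
All 5 rows appear; 1 has NULL department.

SQL:
SELECT a.name, b.name AS department
FROM employees a
LEFT JOIN departments b ON a.dept_id = b.id

Result:
name  | department
------+-----------
Ivan  | Operations
Bob   | HR        
Chris | NULL      
Zoe   | HR        
Fiona | Research  


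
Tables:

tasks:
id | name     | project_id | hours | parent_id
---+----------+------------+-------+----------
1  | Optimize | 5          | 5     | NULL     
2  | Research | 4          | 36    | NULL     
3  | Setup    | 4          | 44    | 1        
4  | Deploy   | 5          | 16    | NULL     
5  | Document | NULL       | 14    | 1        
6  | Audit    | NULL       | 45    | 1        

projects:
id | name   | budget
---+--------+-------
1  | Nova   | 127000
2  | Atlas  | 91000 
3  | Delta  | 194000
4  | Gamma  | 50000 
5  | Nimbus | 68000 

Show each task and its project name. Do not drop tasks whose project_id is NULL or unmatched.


LEFT JOIN keeps every row from tasks (the left table); where project_id has no match in projects, the project columns become NULL. Walk through each task:
  - task 1 (Optimize): project_id=5 -> matches Nimbus
  - task 2 (Research): project_id=4 -> matches Gamma
  - task 3 (Setup): project_id=4 -> matches Gamma
  - task 4 (Deploy): project_id=5 -> matches Nimbus
  - task 5 (Document): project_id=NULL, no match -> kept with NULL
  - task 6 (Audit): project_id=NULL, no match -> kept with NULL
All 6 rows appear; 2 have NULL project.

SQL:
SELECT a.name, b.name AS project
FROM tasks a
LEFT JOIN projects b ON a.project_id = b.id

Result:
name     | project
---------+--------
Optimize | Nimbus 
Research | Gamma  
Setup    | Gamma  
Deploy   | Nimbus 
Document | NULL   
Audit    | NULL   


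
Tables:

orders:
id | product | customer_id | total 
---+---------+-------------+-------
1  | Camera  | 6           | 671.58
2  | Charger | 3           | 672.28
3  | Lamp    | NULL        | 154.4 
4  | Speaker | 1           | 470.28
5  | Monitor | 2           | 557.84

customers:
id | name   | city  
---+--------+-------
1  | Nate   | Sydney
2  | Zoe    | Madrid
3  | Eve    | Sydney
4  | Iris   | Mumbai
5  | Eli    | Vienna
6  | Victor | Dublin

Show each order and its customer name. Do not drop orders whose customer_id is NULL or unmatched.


LEFT JOIN keeps every row from orders (the left table); where customer_id has no match in customers, the customer columns become NULL. Walk through each order:
  - order 1 (Camera): customer_id=6 -> matches Victor
  - order 2 (Charger): customer_id=3 -> matches Eve
  - order 3 (Lamp): customer_id=NULL, no match -> kept with NULL
  - order 4 (Speaker): customer_id=1 -> matches Nate
  - order 5 (Monitor): customer_id=2 -> matches Zoe
All 5 rows appear; 1 has NULL customer.

SQL:
SELECT a.product, b.name AS customer
FROM orders a
LEFT JOIN customers b ON a.customer_id = b.id

Result:
product | customer
--------+---------
Camera  | Victor  
Charger | Eve     
Lamp    | NULL    
Speaker | Nate    
Monitor | Zoe     


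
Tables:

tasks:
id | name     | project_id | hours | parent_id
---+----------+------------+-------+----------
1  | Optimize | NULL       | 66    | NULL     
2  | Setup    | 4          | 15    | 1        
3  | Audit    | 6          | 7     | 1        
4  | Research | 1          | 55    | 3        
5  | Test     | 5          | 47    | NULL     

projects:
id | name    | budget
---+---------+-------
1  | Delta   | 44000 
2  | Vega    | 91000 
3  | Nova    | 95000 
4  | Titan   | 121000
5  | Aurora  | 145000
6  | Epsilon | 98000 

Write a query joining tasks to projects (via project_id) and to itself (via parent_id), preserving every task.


Two LEFT JOINs from the same base table tasks: one to projects via project_id, one to tasks itself via parent_id. Both are LEFT so every task is preserved.
Match against projects:
  - task 1 (Optimize): project_id=NULL, no match -> kept with NULL
  - task 2 (Setup): project_id=4 -> matches Titan
  - task 3 (Audit): project_id=6 -> matches Epsilon
  - task 4 (Research): project_id=1 -> matches Delta
  - task 5 (Test): project_id=5 -> matches Aurora
Match against tasks (self):
  - task 1 (Optimize): parent_id=NULL -> NULL
  - task 2 (Setup): parent_id=1 -> Optimize
  - task 3 (Audit): parent_id=1 -> Optimize
  - task 4 (Research): parent_id=3 -> Audit
  - task 5 (Test): parent_id=NULL -> NULL

SQL:
SELECT a.name, b.name AS project, c.name AS parent
FROM tasks a
LEFT JOIN projects b ON a.project_id = b.id
LEFT JOIN tasks c ON a.parent_id = c.id

Result:
name     | project | parent  
---------+---------+---------
Optimize | NULL    | NULL    
Setup    | Titan   | Optimize
Audit    | Epsilon | Optimize
Research | Delta   | Audit   
Test     | Aurora  | NULL    


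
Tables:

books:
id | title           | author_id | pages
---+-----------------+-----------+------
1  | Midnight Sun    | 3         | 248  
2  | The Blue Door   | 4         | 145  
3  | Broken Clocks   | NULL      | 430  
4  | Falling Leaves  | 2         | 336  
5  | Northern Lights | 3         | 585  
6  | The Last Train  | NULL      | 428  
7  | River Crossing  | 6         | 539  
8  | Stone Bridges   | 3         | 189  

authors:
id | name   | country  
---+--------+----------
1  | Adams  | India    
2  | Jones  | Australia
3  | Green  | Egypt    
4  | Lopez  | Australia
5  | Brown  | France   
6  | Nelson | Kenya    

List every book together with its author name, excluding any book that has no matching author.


INNER JOIN keeps only books rows whose author_id matches an id in authors. Walk through each book:
  - book 1 (Midnight Sun): author_id=3 -> matches Green
  - book 2 (The Blue Door): author_id=4 -> matches Lopez
  - book 3 (Broken Clocks): author_id=NULL, no match -> dropped
  - book 4 (Falling Leaves): author_id=2 -> matches Jones
  - book 5 (Northern Lights): author_id=3 -> matches Green
  - book 6 (The Last Train): author_id=NULL, no match -> dropped
  - book 7 (River Crossing): author_id=6 -> matches Nelson
  - book 8 (Stone Bridges): author_id=3 -> matches Green
So 2 of 8 rows are dropped.

SQL:
SELECT a.title, b.name AS author
FROM books a
INNER JOIN authors b ON a.author_id = b.id

Result:
title           | author
----------------+-------
Midnight Sun    | Green 
The Blue Door   | Lopez 
Falling Leaves  | Jones 
Northern Lights | Green 
River Crossing  | Nelson
Stone Bridges   | Green 


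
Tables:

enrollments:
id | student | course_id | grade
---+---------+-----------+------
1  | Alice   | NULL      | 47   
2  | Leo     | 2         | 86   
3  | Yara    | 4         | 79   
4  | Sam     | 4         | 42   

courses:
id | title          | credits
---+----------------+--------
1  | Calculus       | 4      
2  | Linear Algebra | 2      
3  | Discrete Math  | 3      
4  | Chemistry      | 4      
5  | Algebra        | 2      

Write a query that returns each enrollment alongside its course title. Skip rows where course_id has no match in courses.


INNER JOIN keeps only enrollments rows whose course_id matches an id in courses. Walk through each enrollment:
  - enrollment 1 (Alice): course_id=NULL, no match -> dropped
  - enrollment 2 (Leo): course_id=2 -> matches Linear Algebra
  - enrollment 3 (Yara): course_id=4 -> matches Chemistry
  - enrollment 4 (Sam): course_id=4 -> matches Chemistry
So 1 of 4 rows is dropped.

SQL:
SELECT a.student, b.title AS course
FROM enrollments a
INNER JOIN courses b ON a.course_id = b.id

Result:
student | course        
--------+---------------
Leo     | Linear Algebra
Yara    | Chemistry     
Sam     | Chemistry     


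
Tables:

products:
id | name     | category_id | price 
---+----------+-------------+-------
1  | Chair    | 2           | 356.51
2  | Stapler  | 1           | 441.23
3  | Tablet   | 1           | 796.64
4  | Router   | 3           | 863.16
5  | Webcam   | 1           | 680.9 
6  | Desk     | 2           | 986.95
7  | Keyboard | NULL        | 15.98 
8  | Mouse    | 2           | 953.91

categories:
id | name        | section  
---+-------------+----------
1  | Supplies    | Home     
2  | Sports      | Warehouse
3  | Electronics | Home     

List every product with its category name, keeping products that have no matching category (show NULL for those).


LEFT JOIN keeps every row from products (the left table); where category_id has no match in categories, the category columns become NULL. Walk through each product:
  - product 1 (Chair): category_id=2 -> matches Sports
  - product 2 (Stapler): category_id=1 -> matches Supplies
  - product 3 (Tablet): category_id=1 -> matches Supplies
  - product 4 (Router): category_id=3 -> matches Electronics
  - product 5 (Webcam): category_id=1 -> matches Supplies
  - product 6 (Desk): category_id=2 -> matches Sports
  - product 7 (Keyboard): category_id=NULL, no match -> kept with NULL
  - product 8 (Mouse): category_id=2 -> matches Sports
All 8 rows appear; 1 has NULL category.

SQL:
SELECT a.name, b.name AS category
FROM products a
LEFT JOIN categories b ON a.category_id = b.id

Result:
name     | category   
---------+------------
Chair    | Sports     
Stapler  | Supplies   
Tablet   | Supplies   
Router   | Electronics
Webcam   | Supplies   
Desk     | Sports     
Keyboard | NULL       
Mouse    | Sports     


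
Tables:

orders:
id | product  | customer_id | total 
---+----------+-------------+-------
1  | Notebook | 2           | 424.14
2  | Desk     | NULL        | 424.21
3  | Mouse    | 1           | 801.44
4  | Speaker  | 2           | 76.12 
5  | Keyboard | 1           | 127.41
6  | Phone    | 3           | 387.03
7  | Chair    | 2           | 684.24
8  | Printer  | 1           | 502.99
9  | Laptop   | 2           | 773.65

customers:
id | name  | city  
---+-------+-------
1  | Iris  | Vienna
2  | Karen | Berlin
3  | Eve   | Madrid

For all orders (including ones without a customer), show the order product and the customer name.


LEFT JOIN keeps every row from orders (the left table); where customer_id has no match in customers, the customer columns become NULL. Walk through each order:
  - order 1 (Notebook): customer_id=2 -> matches Karen
  - order 2 (Desk): customer_id=NULL, no match -> kept with NULL
  - order 3 (Mouse): customer_id=1 -> matches Iris
  - order 4 (Speaker): customer_id=2 -> matches Karen
  - order 5 (Keyboard): customer_id=1 -> matches Iris
  - order 6 (Phone): customer_id=3 -> matches Eve
  - order 7 (Chair): customer_id=2 -> matches Karen
  - order 8 (Printer): customer_id=1 -> matches Iris
  - order 9 (Laptop): customer_id=2 -> matches Karen
All 9 rows appear; 1 has NULL customer.

SQL:
SELECT a.product, b.name AS customer
FROM orders a
LEFT JOIN customers b ON a.customer_id = b.id

Result:
product  | customer
---------+---------
Notebook | Karen   
Desk     | NULL    
Mouse    | Iris    
Speaker  | Karen   
Keyboard | Iris    
Phone    | Eve     
Chair    | Karen   
Printer  | Iris    
Laptop   | Karen   


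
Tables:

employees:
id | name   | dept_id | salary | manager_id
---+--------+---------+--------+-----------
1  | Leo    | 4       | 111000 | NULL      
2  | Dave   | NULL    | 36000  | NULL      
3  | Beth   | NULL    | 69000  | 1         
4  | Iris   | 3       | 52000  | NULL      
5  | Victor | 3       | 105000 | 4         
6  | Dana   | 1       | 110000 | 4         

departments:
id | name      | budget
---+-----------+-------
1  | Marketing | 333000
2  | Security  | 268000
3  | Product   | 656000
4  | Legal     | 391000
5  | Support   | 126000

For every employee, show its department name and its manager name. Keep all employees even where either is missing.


Two LEFT JOINs from the same base table employees: one to departments via dept_id, one to employees itself via manager_id. Both are LEFT so every employee is preserved.
Match against departments:
  - employee 1 (Leo): dept_id=4 -> matches Legal
  - employee 2 (Dave): dept_id=NULL, no match -> kept with NULL
  - employee 3 (Beth): dept_id=NULL, no match -> kept with NULL
  - employee 4 (Iris): dept_id=3 -> matches Product
  - employee 5 (Victor): dept_id=3 -> matches Product
  - employee 6 (Dana): dept_id=1 -> matches Marketing
Match against employees (self):
  - employee 1 (Leo): manager_id=NULL -> NULL
  - employee 2 (Dave): manager_id=NULL -> NULL
  - employee 3 (Beth): manager_id=1 -> Leo
  - employee 4 (Iris): manager_id=NULL -> NULL
  - employee 5 (Victor): manager_id=4 -> Iris
  - employee 6 (Dana): manager_id=4 -> Iris

SQL:
SELECT a.name, b.name AS department, c.name AS manager
FROM employees a
LEFT JOIN departments b ON a.dept_id = b.id
LEFT JOIN employees c ON a.manager_id = c.id

Result:
name   | department | manager
-------+------------+--------
Leo    | Legal      | NULL   
Dave   | NULL       | NULL   
Beth   | NULL       | Leo    
Iris   | Product    | NULL   
Victor | Product    | Iris   
Dana   | Marketing  | Iris   


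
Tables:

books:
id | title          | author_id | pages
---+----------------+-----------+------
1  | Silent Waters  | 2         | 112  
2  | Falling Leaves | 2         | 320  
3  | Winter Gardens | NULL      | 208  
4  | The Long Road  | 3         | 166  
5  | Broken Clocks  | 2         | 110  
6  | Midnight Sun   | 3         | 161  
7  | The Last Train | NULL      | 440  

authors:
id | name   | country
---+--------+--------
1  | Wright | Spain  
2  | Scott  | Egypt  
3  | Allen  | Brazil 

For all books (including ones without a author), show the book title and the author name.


LEFT JOIN keeps every row from books (the left table); where author_id has no match in authors, the author columns become NULL. Walk through each book:
  - book 1 (Silent Waters): author_id=2 -> matches Scott
  - book 2 (Falling Leaves): author_id=2 -> matches Scott
  - book 3 (Winter Gardens): author_id=NULL, no match -> kept with NULL
  - book 4 (The Long Road): author_id=3 -> matches Allen
  - book 5 (Broken Clocks): author_id=2 -> matches Scott
  - book 6 (Midnight Sun): author_id=3 -> matches Allen
  - book 7 (The Last Train): author_id=NULL, no match -> kept with NULL
All 7 rows appear; 2 have NULL author.

SQL:
SELECT a.title, b.name AS author
FROM books a
LEFT JOIN authors b ON a.author_id = b.id

Result:
title          | author
---------------+-------
Silent Waters  | Scott 
Falling Leaves | Scott 
Winter Gardens | NULL  
The Long Road  | Allen 
Broken Clocks  | Scott 
Midnight Sun   | Allen 
The Last Train | NULL  


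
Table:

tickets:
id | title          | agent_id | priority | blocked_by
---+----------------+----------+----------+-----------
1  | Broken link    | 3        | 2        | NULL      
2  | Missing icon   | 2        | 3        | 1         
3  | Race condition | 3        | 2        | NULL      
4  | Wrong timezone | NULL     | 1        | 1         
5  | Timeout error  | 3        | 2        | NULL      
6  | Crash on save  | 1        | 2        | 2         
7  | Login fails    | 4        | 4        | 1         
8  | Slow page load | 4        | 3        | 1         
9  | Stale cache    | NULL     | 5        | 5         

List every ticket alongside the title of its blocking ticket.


This is a self-join: tickets is joined to a second copy of itself, matching each row's blocked_by to another row's id. Use LEFT JOIN so rows with blocked_by=NULL are kept.
  - ticket 1 (Broken link): blocked_by=NULL -> NULL
  - ticket 2 (Missing icon): blocked_by=1 -> Broken link
  - ticket 3 (Race condition): blocked_by=NULL -> NULL
  - ticket 4 (Wrong timezone): blocked_by=1 -> Broken link
  - ticket 5 (Timeout error): blocked_by=NULL -> NULL
  - ticket 6 (Crash on save): blocked_by=2 -> Missing icon
  - ticket 7 (Login fails): blocked_by=1 -> Broken link
  - ticket 8 (Slow page load): blocked_by=1 -> Broken link
  - ticket 9 (Stale cache): blocked_by=5 -> Timeout error

SQL:
SELECT a.title AS item, b.title AS blocked_by
FROM tickets a
LEFT JOIN tickets b ON a.blocked_by = b.id

Result:
item           | blocked_by   
---------------+--------------
Broken link    | NULL         
Missing icon   | Broken link  
Race condition | NULL         
Wrong timezone | Broken link  
Timeout error  | NULL         
Crash on save  | Missing icon 
Login fails    | Broken link  
Slow page load | Broken link  
Stale cache    | Timeout error


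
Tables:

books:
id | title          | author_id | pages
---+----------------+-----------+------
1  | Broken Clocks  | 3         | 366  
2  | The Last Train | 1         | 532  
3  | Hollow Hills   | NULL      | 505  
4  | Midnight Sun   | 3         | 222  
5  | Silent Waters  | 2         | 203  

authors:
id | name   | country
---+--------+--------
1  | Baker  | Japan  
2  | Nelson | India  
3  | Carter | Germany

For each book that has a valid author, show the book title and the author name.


INNER JOIN keeps only books rows whose author_id matches an id in authors. Walk through each book:
  - book 1 (Broken Clocks): author_id=3 -> matches Carter
  - book 2 (The Last Train): author_id=1 -> matches Baker
  - book 3 (Hollow Hills): author_id=NULL, no match -> dropped
  - book 4 (Midnight Sun): author_id=3 -> matches Carter
  - book 5 (Silent Waters): author_id=2 -> matches Nelson
So 1 of 5 rows is dropped.

SQL:
SELECT a.title, b.name AS author
FROM books a
INNER JOIN authors b ON a.author_id = b.id

Result:
title          | author
---------------+-------
Broken Clocks  | Carter
The Last Train | Baker 
Midnight Sun   | Carter
Silent Waters  | Nelson


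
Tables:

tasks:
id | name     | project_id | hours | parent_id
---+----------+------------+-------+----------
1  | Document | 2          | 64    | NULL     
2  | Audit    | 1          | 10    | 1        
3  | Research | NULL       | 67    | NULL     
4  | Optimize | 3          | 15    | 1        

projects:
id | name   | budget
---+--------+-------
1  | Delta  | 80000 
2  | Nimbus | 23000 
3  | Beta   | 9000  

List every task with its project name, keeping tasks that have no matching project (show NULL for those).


LEFT JOIN keeps every row from tasks (the left table); where project_id has no match in projects, the project columns become NULL. Walk through each task:
  - task 1 (Document): project_id=2 -> matches Nimbus
  - task 2 (Audit): project_id=1 -> matches Delta
  - task 3 (Research): project_id=NULL, no match -> kept with NULL
  - task 4 (Optimize): project_id=3 -> matches Beta
All 4 rows appear; 1 has NULL project.

SQL:
SELECT a.name, b.name AS project
FROM tasks a
LEFT JOIN projects b ON a.project_id = b.id

Result:
name     | project
---------+--------
Document | Nimbus 
Audit    | Delta  
Research | NULL   
Optimize | Beta   


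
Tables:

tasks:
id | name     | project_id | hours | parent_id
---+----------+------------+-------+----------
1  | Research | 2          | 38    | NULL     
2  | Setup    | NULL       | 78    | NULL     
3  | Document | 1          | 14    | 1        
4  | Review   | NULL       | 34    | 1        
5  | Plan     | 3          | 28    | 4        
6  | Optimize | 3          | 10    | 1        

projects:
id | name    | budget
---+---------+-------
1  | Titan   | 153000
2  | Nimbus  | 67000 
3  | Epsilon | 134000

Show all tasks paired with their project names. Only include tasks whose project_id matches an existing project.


INNER JOIN keeps only tasks rows whose project_id matches an id in projects. Walk through each task:
  - task 1 (Research): project_id=2 -> matches Nimbus
  - task 2 (Setup): project_id=NULL, no match -> dropped
  - task 3 (Document): project_id=1 -> matches Titan
  - task 4 (Review): project_id=NULL, no match -> dropped
  - task 5 (Plan): project_id=3 -> matches Epsilon
  - task 6 (Optimize): project_id=3 -> matches Epsilon
So 2 of 6 rows are dropped.

SQL:
SELECT a.name, b.name AS project
FROM tasks a
INNER JOIN projects b ON a.project_id = b.id

Result:
name     | project
---------+--------
Research | Nimbus 
Document | Titan  
Plan     | Epsilon
Optimize | Epsilon


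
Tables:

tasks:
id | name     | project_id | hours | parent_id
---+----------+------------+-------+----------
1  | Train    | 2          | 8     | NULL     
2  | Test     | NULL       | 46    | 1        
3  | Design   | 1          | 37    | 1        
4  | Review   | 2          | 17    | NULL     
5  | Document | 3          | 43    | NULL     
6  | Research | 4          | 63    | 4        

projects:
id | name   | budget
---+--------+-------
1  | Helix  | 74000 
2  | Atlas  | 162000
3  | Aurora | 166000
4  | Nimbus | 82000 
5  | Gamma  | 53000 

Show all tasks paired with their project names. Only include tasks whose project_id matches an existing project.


INNER JOIN keeps only tasks rows whose project_id matches an id in projects. Walk through each task:
  - task 1 (Train): project_id=2 -> matches Atlas
  - task 2 (Test): project_id=NULL, no match -> dropped
  - task 3 (Design): project_id=1 -> matches Helix
  - task 4 (Review): project_id=2 -> matches Atlas
  - task 5 (Document): project_id=3 -> matches Aurora
  - task 6 (Research): project_id=4 -> matches Nimbus
So 1 of 6 rows is dropped.

SQL:
SELECT a.name, b.name AS project
FROM tasks a
INNER JOIN projects b ON a.project_id = b.id

Result:
name     | project
---------+--------
Train    | Atlas  
Design   | Helix  
Review   | Atlas  
Document | Aurora 
Research | Nimbus 


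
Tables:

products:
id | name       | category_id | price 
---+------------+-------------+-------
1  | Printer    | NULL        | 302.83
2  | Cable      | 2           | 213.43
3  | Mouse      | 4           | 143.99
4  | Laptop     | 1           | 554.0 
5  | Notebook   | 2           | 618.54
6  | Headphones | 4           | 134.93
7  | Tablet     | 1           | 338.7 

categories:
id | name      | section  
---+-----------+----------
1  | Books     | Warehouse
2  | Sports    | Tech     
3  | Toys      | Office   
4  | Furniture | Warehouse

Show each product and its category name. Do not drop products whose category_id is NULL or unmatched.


LEFT JOIN keeps every row from products (the left table); where category_id has no match in categories, the category columns become NULL. Walk through each product:
  - product 1 (Printer): category_id=NULL, no match -> kept with NULL
  - product 2 (Cable): category_id=2 -> matches Sports
  - product 3 (Mouse): category_id=4 -> matches Furniture
  - product 4 (Laptop): category_id=1 -> matches Books
  - product 5 (Notebook): category_id=2 -> matches Sports
  - product 6 (Headphones): category_id=4 -> matches Furniture
  - product 7 (Tablet): category_id=1 -> matches Books
All 7 rows appear; 1 has NULL category.

SQL:
SELECT a.name, b.name AS category
FROM products a
LEFT JOIN categories b ON a.category_id = b.id

Result:
name       | category 
-----------+----------
Printer    | NULL     
Cable      | Sports   
Mouse      | Furniture
Laptop     | Books    
Notebook   | Sports   
Headphones | Furniture
Tablet     | Books    


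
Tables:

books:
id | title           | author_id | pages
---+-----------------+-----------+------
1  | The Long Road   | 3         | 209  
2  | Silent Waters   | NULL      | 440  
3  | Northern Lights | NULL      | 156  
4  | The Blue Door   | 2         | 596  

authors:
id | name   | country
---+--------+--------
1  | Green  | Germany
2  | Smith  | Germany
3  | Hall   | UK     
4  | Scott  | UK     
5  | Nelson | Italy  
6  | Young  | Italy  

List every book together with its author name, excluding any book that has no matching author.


INNER JOIN keeps only books rows whose author_id matches an id in authors. Walk through each book:
  - book 1 (The Long Road): author_id=3 -> matches Hall
  - book 2 (Silent Waters): author_id=NULL, no match -> dropped
  - book 3 (Northern Lights): author_id=NULL, no match -> dropped
  - book 4 (The Blue Door): author_id=2 -> matches Smith
So 2 of 4 rows are dropped.

SQL:
SELECT a.title, b.name AS author
FROM books a
INNER JOIN authors b ON a.author_id = b.id

Result:
title         | author
--------------+-------
The Long Road | Hall  
The Blue Door | Smith 


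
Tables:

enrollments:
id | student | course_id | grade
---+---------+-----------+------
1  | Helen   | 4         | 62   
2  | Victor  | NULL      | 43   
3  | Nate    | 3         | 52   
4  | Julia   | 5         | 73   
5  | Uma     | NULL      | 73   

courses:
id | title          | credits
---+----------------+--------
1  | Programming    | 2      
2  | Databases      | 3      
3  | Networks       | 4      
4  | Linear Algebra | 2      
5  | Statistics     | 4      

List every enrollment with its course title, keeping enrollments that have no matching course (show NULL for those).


LEFT JOIN keeps every row from enrollments (the left table); where course_id has no match in courses, the course columns become NULL. Walk through each enrollment:
  - enrollment 1 (Helen): course_id=4 -> matches Linear Algebra
  - enrollment 2 (Victor): course_id=NULL, no match -> kept with NULL
  - enrollment 3 (Nate): course_id=3 -> matches Networks
  - enrollment 4 (Julia): course_id=5 -> matches Statistics
  - enrollment 5 (Uma): course_id=NULL, no match -> kept with NULL
All 5 rows appear; 2 have NULL course.

SQL:
SELECT a.student, b.title AS course
FROM enrollments a
LEFT JOIN courses b ON a.course_id = b.id

Result:
student | course        
--------+---------------
Helen   | Linear Algebra
Victor  | NULL          
Nate    | Networks      
Julia   | Statistics    
Uma     | NULL          


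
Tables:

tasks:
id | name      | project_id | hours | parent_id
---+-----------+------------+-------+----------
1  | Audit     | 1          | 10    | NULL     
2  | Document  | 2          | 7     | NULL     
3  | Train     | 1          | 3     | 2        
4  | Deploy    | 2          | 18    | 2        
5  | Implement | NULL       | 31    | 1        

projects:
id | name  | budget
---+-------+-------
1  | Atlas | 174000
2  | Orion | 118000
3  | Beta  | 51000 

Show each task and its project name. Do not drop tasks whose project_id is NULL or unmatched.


LEFT JOIN keeps every row from tasks (the left table); where project_id has no match in projects, the project columns become NULL. Walk through each task:
  - task 1 (Audit): project_id=1 -> matches Atlas
  - task 2 (Document): project_id=2 -> matches Orion
  - task 3 (Train): project_id=1 -> matches Atlas
  - task 4 (Deploy): project_id=2 -> matches Orion
  - task 5 (Implement): project_id=NULL, no match -> kept with NULL
All 5 rows appear; 1 has NULL project.

SQL:
SELECT a.name, b.name AS project
FROM tasks a
LEFT JOIN projects b ON a.project_id = b.id

Result:
name      | project
----------+--------
Audit     | Atlas  
Document  | Orion  
Train     | Atlas  
Deploy    | Orion  
Implement | NULL   


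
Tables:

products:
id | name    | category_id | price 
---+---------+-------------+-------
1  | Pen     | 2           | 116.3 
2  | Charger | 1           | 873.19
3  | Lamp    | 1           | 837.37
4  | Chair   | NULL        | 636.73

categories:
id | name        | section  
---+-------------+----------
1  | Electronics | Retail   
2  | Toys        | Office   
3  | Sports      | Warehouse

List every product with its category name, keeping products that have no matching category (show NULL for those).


LEFT JOIN keeps every row from products (the left table); where category_id has no match in categories, the category columns become NULL. Walk through each product:
  - product 1 (Pen): category_id=2 -> matches Toys
  - product 2 (Charger): category_id=1 -> matches Electronics
  - product 3 (Lamp): category_id=1 -> matches Electronics
  - product 4 (Chair): category_id=NULL, no match -> kept with NULL
All 4 rows appear; 1 has NULL category.

SQL:
SELECT a.name, b.name AS category
FROM products a
LEFT JOIN categories b ON a.category_id = b.id

Result:
name    | category   
--------+------------
Pen     | Toys       
Charger | Electronics
Lamp    | Electronics
Chair   | NULL       


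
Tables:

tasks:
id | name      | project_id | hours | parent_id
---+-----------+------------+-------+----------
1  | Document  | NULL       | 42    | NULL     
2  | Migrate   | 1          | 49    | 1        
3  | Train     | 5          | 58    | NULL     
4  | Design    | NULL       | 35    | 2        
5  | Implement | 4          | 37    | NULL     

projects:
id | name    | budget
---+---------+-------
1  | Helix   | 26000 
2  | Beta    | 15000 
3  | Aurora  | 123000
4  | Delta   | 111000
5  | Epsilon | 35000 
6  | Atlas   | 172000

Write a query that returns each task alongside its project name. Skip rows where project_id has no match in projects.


INNER JOIN keeps only tasks rows whose project_id matches an id in projects. Walk through each task:
  - task 1 (Document): project_id=NULL, no match -> dropped
  - task 2 (Migrate): project_id=1 -> matches Helix
  - task 3 (Train): project_id=5 -> matches Epsilon
  - task 4 (Design): project_id=NULL, no match -> dropped
  - task 5 (Implement): project_id=4 -> matches Delta
So 2 of 5 rows are dropped.

SQL:
SELECT a.name, b.name AS project
FROM tasks a
INNER JOIN projects b ON a.project_id = b.id

Result:
name      | project
----------+--------
Migrate   | Helix  
Train     | Epsilon
Implement | Delta  


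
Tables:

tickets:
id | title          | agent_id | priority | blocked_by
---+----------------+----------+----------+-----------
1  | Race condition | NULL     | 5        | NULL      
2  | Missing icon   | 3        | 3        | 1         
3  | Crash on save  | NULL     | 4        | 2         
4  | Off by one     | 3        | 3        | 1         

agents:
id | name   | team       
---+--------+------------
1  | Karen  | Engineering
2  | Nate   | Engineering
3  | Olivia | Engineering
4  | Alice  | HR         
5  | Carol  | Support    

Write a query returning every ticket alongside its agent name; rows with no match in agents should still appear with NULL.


LEFT JOIN keeps every row from tickets (the left table); where agent_id has no match in agents, the agent columns become NULL. Walk through each ticket:
  - ticket 1 (Race condition): agent_id=NULL, no match -> kept with NULL
  - ticket 2 (Missing icon): agent_id=3 -> matches Olivia
  - ticket 3 (Crash on save): agent_id=NULL, no match -> kept with NULL
  - ticket 4 (Off by one): agent_id=3 -> matches Olivia
All 4 rows appear; 2 have NULL agent.

SQL:
SELECT a.title, b.name AS agent
FROM tickets a
LEFT JOIN agents b ON a.agent_id = b.id

Result:
title          | agent 
---------------+-------
Race condition | NULL  
Missing icon   | Olivia
Crash on save  | NULL  
Off by one     | Olivia


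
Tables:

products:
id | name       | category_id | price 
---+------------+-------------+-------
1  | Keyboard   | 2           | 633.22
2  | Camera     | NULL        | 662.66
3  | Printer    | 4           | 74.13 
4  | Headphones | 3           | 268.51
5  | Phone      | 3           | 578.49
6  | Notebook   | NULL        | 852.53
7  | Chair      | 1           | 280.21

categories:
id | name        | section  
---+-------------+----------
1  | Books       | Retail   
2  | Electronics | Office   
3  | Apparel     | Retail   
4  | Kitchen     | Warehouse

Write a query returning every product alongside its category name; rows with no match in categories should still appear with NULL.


LEFT JOIN keeps every row from products (the left table); where category_id has no match in categories, the category columns become NULL. Walk through each product:
  - product 1 (Keyboard): category_id=2 -> matches Electronics
  - product 2 (Camera): category_id=NULL, no match -> kept with NULL
  - product 3 (Printer): category_id=4 -> matches Kitchen
  - product 4 (Headphones): category_id=3 -> matches Apparel
  - product 5 (Phone): category_id=3 -> matches Apparel
  - product 6 (Notebook): category_id=NULL, no match -> kept with NULL
  - product 7 (Chair): category_id=1 -> matches Books
All 7 rows appear; 2 have NULL category.

SQL:
SELECT a.name, b.name AS category
FROM products a
LEFT JOIN categories b ON a.category_id = b.id

Result:
name       | category   
-----------+------------
Keyboard   | Electronics
Camera     | NULL       
Printer    | Kitchen    
Headphones | Apparel    
Phone      | Apparel    
Notebook   | NULL       
Chair      | Books      


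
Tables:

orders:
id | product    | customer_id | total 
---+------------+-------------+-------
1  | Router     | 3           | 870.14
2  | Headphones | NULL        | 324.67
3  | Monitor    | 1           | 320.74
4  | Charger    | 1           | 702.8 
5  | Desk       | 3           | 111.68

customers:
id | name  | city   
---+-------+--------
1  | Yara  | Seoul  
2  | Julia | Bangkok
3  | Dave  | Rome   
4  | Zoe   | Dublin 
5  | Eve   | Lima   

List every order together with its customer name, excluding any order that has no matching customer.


INNER JOIN keeps only orders rows whose customer_id matches an id in customers. Walk through each order:
  - order 1 (Router): customer_id=3 -> matches Dave
  - order 2 (Headphones): customer_id=NULL, no match -> dropped
  - order 3 (Monitor): customer_id=1 -> matches Yara
  - order 4 (Charger): customer_id=1 -> matches Yara
  - order 5 (Desk): customer_id=3 -> matches Dave
So 1 of 5 rows is dropped.

SQL:
SELECT a.product, b.name AS customer
FROM orders a
INNER JOIN customers b ON a.customer_id = b.id

Result:
product | customer
--------+---------
Router  | Dave    
Monitor | Yara    
Charger | Yara    
Desk    | Dave    


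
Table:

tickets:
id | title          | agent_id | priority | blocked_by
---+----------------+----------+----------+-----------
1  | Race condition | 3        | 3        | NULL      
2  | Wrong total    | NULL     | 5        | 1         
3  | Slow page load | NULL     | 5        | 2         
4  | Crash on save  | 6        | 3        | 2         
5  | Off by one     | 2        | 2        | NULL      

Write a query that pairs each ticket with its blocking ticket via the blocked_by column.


This is a self-join: tickets is joined to a second copy of itself, matching each row's blocked_by to another row's id. Use LEFT JOIN so rows with blocked_by=NULL are kept.
  - ticket 1 (Race condition): blocked_by=NULL -> NULL
  - ticket 2 (Wrong total): blocked_by=1 -> Race condition
  - ticket 3 (Slow page load): blocked_by=2 -> Wrong total
  - ticket 4 (Crash on save): blocked_by=2 -> Wrong total
  - ticket 5 (Off by one): blocked_by=NULL -> NULL

SQL:
SELECT a.title AS item, b.title AS blocked_by
FROM tickets a
LEFT JOIN tickets b ON a.blocked_by = b.id

Result:
item           | blocked_by    
---------------+---------------
Race condition | NULL          
Wrong total    | Race condition
Slow page load | Wrong total   
Crash on save  | Wrong total   
Off by one     | NULL          


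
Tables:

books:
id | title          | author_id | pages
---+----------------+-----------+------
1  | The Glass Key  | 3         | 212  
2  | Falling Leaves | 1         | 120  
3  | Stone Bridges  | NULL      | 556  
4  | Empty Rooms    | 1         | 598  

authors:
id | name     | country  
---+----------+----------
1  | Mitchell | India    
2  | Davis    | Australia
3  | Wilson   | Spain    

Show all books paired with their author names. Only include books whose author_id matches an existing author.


INNER JOIN keeps only books rows whose author_id matches an id in authors. Walk through each book:
  - book 1 (The Glass Key): author_id=3 -> matches Wilson
  - book 2 (Falling Leaves): author_id=1 -> matches Mitchell
  - book 3 (Stone Bridges): author_id=NULL, no match -> dropped
  - book 4 (Empty Rooms): author_id=1 -> matches Mitchell
So 1 of 4 rows is dropped.

SQL:
SELECT a.title, b.name AS author
FROM books a
INNER JOIN authors b ON a.author_id = b.id

Result:
title          | author  
---------------+---------
The Glass Key  | Wilson  
Falling Leaves | Mitchell
Empty Rooms    | Mitchell


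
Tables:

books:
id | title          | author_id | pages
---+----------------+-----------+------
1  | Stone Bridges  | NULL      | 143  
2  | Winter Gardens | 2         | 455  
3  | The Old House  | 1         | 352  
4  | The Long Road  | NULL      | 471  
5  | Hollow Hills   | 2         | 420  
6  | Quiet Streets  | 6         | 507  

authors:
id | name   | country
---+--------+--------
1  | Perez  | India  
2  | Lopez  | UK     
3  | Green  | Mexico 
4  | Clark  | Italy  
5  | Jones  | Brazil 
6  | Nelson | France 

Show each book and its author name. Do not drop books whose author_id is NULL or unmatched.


LEFT JOIN keeps every row from books (the left table); where author_id has no match in authors, the author columns become NULL. Walk through each book:
  - book 1 (Stone Bridges): author_id=NULL, no match -> kept with NULL
  - book 2 (Winter Gardens): author_id=2 -> matches Lopez
  - book 3 (The Old House): author_id=1 -> matches Perez
  - book 4 (The Long Road): author_id=NULL, no match -> kept with NULL
  - book 5 (Hollow Hills): author_id=2 -> matches Lopez
  - book 6 (Quiet Streets): author_id=6 -> matches Nelson
All 6 rows appear; 2 have NULL author.

SQL:
SELECT a.title, b.name AS author
FROM books a
LEFT JOIN authors b ON a.author_id = b.id

Result:
title          | author
---------------+-------
Stone Bridges  | NULL  
Winter Gardens | Lopez 
The Old House  | Perez 
The Long Road  | NULL  
Hollow Hills   | Lopez 
Quiet Streets  | Nelson


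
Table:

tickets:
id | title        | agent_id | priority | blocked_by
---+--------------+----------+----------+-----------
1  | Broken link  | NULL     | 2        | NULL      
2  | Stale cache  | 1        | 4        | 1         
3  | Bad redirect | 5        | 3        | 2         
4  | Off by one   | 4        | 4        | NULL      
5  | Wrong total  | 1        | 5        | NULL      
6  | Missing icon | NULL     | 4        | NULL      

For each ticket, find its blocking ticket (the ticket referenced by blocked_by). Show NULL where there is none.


This is a self-join: tickets is joined to a second copy of itself, matching each row's blocked_by to another row's id. Use LEFT JOIN so rows with blocked_by=NULL are kept.
  - ticket 1 (Broken link): blocked_by=NULL -> NULL
  - ticket 2 (Stale cache): blocked_by=1 -> Broken link
  - ticket 3 (Bad redirect): blocked_by=2 -> Stale cache
  - ticket 4 (Off by one): blocked_by=NULL -> NULL
  - ticket 5 (Wrong total): blocked_by=NULL -> NULL
  - ticket 6 (Missing icon): blocked_by=NULL -> NULL

SQL:
SELECT a.title AS item, b.title AS blocked_by
FROM tickets a
LEFT JOIN tickets b ON a.blocked_by = b.id

Result:
item         | blocked_by 
-------------+------------
Broken link  | NULL       
Stale cache  | Broken link
Bad redirect | Stale cache
Off by one   | NULL       
Wrong total  | NULL       
Missing icon | NULL       
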